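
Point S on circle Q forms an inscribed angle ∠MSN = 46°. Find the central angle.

The inscribed angle theorem states that a central angle is always twice any inscribed angle that subtends the same arc.
Since the inscribed angle is 46°, the central angle = 2 × 46° = 92°.

92°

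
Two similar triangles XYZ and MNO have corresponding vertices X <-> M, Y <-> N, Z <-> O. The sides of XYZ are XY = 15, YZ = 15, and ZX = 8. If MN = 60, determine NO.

k = 60/15 = 4. NO = 4 * 15 = 60.

60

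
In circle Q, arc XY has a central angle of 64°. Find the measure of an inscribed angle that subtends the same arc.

By the inscribed angle theorem, the inscribed angle is half the central angle.
Inscribed angle = 64° / 2 = 32°

32°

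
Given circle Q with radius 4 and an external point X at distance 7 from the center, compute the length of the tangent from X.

The tangent, radius, and line from the external point to the center form a right triangle.
The right angle is where the tangent meets the radius.
By the Pythagorean theorem: tangent² + 4² = 7²
tangent² = 49 - 16 = 33
tangent = sqrt(33)

sqrt(33)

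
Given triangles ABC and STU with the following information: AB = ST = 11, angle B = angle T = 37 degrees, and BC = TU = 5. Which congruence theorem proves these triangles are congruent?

The given information matches SAS: Two pairs of corresponding sides and the included angle are equal (Side-Angle-Side).

SAS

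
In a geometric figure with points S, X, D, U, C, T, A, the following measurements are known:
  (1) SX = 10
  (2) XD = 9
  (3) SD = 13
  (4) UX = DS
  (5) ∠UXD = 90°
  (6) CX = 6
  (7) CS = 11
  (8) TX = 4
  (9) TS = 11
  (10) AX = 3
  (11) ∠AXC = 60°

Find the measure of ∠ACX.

Step 1: By the law of cosines on triangle CXA: CA² = 6² + 3² − 2·6·3·cos(60°) = 27, so CA = 3·√3.
Step 2: By the inverse law of cosines on triangle ACX: cos(∠ACX) = ((3·√3)² + 6² − 3²) / (2·3·√3·6) = 54/62.35 = 0.866, so ∠ACX = 30°.

Therefore, the measure of angle ∠ACX = 30°.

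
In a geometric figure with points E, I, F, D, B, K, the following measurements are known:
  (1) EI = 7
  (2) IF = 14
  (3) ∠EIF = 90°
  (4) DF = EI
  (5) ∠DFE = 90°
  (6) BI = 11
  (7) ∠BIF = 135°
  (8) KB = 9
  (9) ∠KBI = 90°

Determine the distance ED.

From the given relations: DF = EI = 7.
Step 1: By the law of cosines on triangle EIF: EF² = 7² + 14² − 2·7·14·cos(90°) = 245, so EF = 7·√5.
Step 2: By the law of cosines on triangle EFD: ED² = (7·√5)² + 7² − 2·7·√5·7·cos(90°) = 294, so ED = 7·√6.

Therefore, the length of ED = 7·√6.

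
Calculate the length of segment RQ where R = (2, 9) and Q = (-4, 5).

The horizontal distance is |-4 - 2| = 6 and the vertical distance is |5 - 9| = 4.
By the Pythagorean theorem, d = sqrt(6^2 + 4^2) = sqrt(52) = 2*sqrt(13).

2*sqrt(13)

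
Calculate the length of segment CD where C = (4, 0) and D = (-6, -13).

d = sqrt((-10)^2 + (-13)^2) = sqrt(269)

sqrt(269)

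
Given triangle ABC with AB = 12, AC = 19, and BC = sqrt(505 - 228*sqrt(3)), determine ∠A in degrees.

When all three sides of a triangle are known, the law of cosines can be rearranged to find any angle.
cos(C) = (a² + b² - c²) / (2ab) gives cos(A) = sqrt(3)/2.
Taking the inverse cosine: A = 30°.

30°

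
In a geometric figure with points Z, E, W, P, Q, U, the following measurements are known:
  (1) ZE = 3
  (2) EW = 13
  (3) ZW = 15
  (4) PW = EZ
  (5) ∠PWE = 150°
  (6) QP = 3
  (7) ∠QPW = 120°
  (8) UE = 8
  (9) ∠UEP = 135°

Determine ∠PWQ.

From the given relations: PW = EZ = 3.
Step 1: By the law of cosines on triangle WPQ: WQ² = 3² + 3² − 2·3·3·cos(120°) = 27, so WQ = 3·√3.
Step 2: By the inverse law of cosines on triangle PWQ: cos(∠PWQ) = (3² + (3·√3)² − 3²) / (2·3·3·√3) = 27/31.18 = 0.866, so ∠PWQ = 30°.

Therefore, the measure of angle ∠PWQ = 30°.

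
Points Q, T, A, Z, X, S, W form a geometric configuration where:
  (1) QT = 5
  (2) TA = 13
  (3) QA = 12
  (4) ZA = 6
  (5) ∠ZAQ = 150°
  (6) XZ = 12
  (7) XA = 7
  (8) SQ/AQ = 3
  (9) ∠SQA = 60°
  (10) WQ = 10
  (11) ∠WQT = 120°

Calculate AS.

From the given relations: SQ = 3·AQ = 3·12 = 36.
Step 1: By the law of cosines on triangle AQS: AS² = 12² + 36² − 2·12·36·cos(60°) = 1008, so AS = 12·√7.

Therefore, the length of AS = 12·√7.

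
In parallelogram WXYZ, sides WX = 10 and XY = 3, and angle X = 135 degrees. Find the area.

Area = a * b * sin(theta)
Area = 10 * 3 * sin(135 degrees)
Area = 30 * sqrt(2)/2
Area = 15*sqrt(2)

15*sqrt(2)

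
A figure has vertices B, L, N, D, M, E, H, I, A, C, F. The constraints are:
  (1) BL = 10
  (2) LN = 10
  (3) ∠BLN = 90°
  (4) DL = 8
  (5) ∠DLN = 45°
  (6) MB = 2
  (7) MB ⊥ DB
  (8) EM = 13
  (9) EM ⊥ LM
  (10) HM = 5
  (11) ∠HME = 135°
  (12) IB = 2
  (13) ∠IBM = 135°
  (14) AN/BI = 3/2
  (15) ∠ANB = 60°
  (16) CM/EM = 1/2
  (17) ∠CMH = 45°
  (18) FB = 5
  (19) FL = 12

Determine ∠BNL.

Step 1: By the law of cosines on triangle NLB: NB² = 10² + 10² − 2·10·10·cos(90°) = 200, so NB = 10·√2.
Step 2: By the inverse law of cosines on triangle BNL: cos(∠BNL) = ((10·√2)² + 10² − 10²) / (2·10·√2·10) = 200/282.84 = 0.7071, so ∠BNL = 45°.

Therefore, the measure of angle ∠BNL = 45°.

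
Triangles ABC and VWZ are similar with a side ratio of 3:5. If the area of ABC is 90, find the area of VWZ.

Area ratio = (3/5)^2 = 9/25. Area of VWZ = 90 * 25/9 = 250.

250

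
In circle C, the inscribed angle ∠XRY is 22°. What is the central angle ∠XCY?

By the inscribed angle theorem, the central angle is twice the inscribed angle.
Central angle = 2 × 22° = 44°

44°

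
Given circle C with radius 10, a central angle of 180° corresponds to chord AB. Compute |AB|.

Chord = 2(10) sin(90°) = 20

20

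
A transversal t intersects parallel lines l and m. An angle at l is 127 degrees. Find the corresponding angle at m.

When a transversal crosses parallel lines, angles in the same position at each intersection are called corresponding angles.
These are always equal, so the answer is 127 degrees.

127 degrees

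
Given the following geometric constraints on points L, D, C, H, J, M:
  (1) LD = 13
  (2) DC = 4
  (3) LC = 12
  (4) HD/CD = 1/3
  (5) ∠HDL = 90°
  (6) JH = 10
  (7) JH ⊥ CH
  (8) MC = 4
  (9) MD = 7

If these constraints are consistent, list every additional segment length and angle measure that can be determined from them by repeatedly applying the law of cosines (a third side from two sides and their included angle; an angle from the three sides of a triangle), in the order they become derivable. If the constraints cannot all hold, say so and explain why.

The constraints are consistent. Derivable facts, in order:
After 1 step:
- LH ≈ 13.07
- ∠CDL = 66.78°
- ∠CDM = 28.96°
- ∠CLD = 17.84°
- ∠CMD = 28.96°
- ∠DCL = 95.38°
- ∠DCM = 122.09°
After 2 steps:
- ∠DHL = 84.14°
- ∠DLH = 5.86°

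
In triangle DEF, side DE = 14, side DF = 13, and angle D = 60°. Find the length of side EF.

When two sides and the included angle are known, the law of cosines gives the third side.
c^2 = a^2 + b^2 - 2ab cos(C) generalizes the Pythagorean theorem to non-right triangles.
Here: EF^2 = 196 + 169 - 364*(1/2) = 183
EF = sqrt(183)

sqrt(183)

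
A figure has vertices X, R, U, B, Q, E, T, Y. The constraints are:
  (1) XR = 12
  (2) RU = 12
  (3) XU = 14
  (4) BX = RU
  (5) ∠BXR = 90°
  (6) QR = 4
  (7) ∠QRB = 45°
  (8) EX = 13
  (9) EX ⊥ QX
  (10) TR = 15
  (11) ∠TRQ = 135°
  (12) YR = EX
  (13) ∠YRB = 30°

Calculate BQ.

From the given relations: BX = RU = 12.
Step 1: By the law of cosines on triangle BXR: BR² = 12² + 12² − 2·12·12·cos(90°) = 288, so BR = 12·√2.
Step 2: By the law of cosines on triangle BRQ: BQ² = (12·√2)² + 4² − 2·12·√2·4·cos(45°) = 208, so BQ = 4·√13.

Therefore, the length of BQ = 4·√13.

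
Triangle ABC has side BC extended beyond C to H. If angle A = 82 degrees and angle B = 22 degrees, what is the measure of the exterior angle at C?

By the exterior angle theorem, an exterior angle of a triangle equals the sum of the two remote interior angles.
Exterior angle = angle A + angle B
Exterior angle = 82 + 22 = 104 degrees

104 degrees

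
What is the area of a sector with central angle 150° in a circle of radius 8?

Sector area = πr² × θ/360
= π × 8² × 5/12
= π × 64 × 5/12
= 80*pi/3

80*pi/3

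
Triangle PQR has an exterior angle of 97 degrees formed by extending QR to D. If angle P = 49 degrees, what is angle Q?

angle Q = 97 - 49 = 48 degrees (exterior angle theorem).

48 degrees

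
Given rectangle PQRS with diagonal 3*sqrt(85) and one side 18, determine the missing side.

The diagonal of a rectangle forms a right triangle with the two sides.
Rearranging the Pythagorean theorem: missing side = sqrt(d^2 - known^2).
= sqrt(765 - 324) = sqrt(441) = 21.

21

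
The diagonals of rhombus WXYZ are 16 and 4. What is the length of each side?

In a rhombus, the diagonals bisect each other perpendicularly, creating four congruent right triangles.
Each triangle has legs 8 (half of 16) and 2 (half of 4).
The hypotenuse of each right triangle is a side of the rhombus:
side = sqrt(8^2 + 2^2) = sqrt(68) = 2*sqrt(17)

2*sqrt(17)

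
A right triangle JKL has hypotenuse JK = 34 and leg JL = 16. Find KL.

Rearranging the Pythagorean theorem to solve for the unknown leg:
leg^2 = hypotenuse^2 - known_leg^2 = 1156 - 256 = 900
leg = sqrt(900) = 30.

30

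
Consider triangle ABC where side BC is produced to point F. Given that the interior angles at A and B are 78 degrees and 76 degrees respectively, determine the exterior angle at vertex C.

The interior angle at C is 180 - 78 - 76 = 26 degrees.
The exterior angle and interior angle at C are supplementary:
Exterior angle = 180 - 26 = 154 degrees.

154 degrees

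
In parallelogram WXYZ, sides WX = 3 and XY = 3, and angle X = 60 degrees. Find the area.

Area = 3 * 3 * sin(60°) = 9 * sqrt(3)/2 = 9*sqrt(3)/2

9*sqrt(3)/2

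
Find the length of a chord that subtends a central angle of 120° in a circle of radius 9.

Drop a perpendicular from the center to the chord, bisecting both the chord and the central angle.
Each half-chord = r sin(θ/2) = 9 sin(60°).
The full chord = 2 × 9 × sin(60°) = 9*sqrt(3).

9*sqrt(3)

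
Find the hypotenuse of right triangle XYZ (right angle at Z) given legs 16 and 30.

XY = sqrt(16^2 + 30^2) = sqrt(1156) = 34

34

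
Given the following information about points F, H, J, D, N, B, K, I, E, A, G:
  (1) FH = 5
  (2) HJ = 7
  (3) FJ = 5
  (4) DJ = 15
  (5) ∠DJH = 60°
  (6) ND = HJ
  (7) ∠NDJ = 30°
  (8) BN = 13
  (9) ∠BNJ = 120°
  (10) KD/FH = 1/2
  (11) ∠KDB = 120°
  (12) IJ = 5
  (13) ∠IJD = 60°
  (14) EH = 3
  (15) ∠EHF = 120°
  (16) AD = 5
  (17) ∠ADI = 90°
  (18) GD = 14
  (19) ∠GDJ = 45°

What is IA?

Step 1: By the law of cosines on triangle DJI: DI² = 15² + 5² − 2·15·5·cos(60°) = 175, so DI = 5·√7.
Step 2: By the law of cosines on triangle IDA: IA² = (5·√7)² + 5² − 2·5·√7·5·cos(90°) = 200, so IA = 10·√2.

Therefore, the length of IA = 10·√2.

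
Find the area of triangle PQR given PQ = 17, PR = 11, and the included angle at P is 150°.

Area = (1/2)(17)(11) sin(150°) = (1/2)(17)(11)(1/2) = 187/4

187/4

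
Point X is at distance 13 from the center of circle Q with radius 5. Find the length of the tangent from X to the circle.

Let T be the point of tangency. Then QT ⊥ XT (radius ⊥ tangent).
In right triangle QTX: QX² = QT² + XT²
13² = 5² + XT²
XT² = 144, XT = 12

12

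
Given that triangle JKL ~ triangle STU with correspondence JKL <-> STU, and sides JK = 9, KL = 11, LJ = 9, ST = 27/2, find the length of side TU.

k = 27/2/9 = 3/2. TU = 3/2 * 11 = 33/2.

33/2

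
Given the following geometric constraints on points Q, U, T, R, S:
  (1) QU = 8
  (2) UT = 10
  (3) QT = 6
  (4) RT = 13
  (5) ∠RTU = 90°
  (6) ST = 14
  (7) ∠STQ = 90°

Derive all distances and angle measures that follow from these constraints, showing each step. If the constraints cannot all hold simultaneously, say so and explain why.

The constraints are consistent.

Step 1: From QT = 6, TS = 14, and ∠QTS = 90°, by the law of cosines:
  QS² = QT² + TS² - 2·QT·TS·cos(90°) = 36 + 196 - 0 = 232
  QS = 2·√58

Step 2: From UT = 10, TR = 13, and ∠UTR = 90°, by the law of cosines:
  UR² = UT² + TR² - 2·UT·TR·cos(90°) = 100 + 169 - 0 = 269
  UR ≈ 16.4

Step 3: From QT = 6, QU = 8, TU = 10, by the inverse law of cosines:
  cos(∠TQU) = (QT² + QU² - TU²) / (2·QT·QU)
  ∠TQU = 90°

Step 4: From UQ = 8, UT = 10, QT = 6, by the inverse law of cosines:
  cos(∠QUT) = (UQ² + UT² - QT²) / (2·UQ·UT)
  ∠QUT = 36.87°

Step 5: From TQ = 6, TU = 10, QU = 8, by the inverse law of cosines:
  cos(∠QTU) = (TQ² + TU² - QU²) / (2·TQ·TU)
  ∠QTU = 53.13°

Step 6: From QS = 2·√58, QT = 6, ST = 14, by the inverse law of cosines:
  cos(∠SQT) = (QS² + QT² - ST²) / (2·QS·QT)
  ∠SQT = 66.8°

Step 7: From UR = 16.4, UT = 10, RT = 13, by the inverse law of cosines:
  cos(∠RUT) = (UR² + UT² - RT²) / (2·UR·UT)
  ∠RUT = 52.43°

Step 8: From RT = 13, RU = 16.4, TU = 10, by the inverse law of cosines:
  cos(∠TRU) = (RT² + RU² - TU²) / (2·RT·RU)
  ∠TRU = 37.57°

Step 9: From SQ = 2·√58, ST = 14, QT = 6, by the inverse law of cosines:
  cos(∠QST) = (SQ² + ST² - QT²) / (2·SQ·ST)
  ∠QST = 23.2°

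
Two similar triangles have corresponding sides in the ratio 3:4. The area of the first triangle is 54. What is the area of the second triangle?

Area ratio = (3/4)^2 = 9/16. Area of the second triangle = 54 * 16/9 = 96.

96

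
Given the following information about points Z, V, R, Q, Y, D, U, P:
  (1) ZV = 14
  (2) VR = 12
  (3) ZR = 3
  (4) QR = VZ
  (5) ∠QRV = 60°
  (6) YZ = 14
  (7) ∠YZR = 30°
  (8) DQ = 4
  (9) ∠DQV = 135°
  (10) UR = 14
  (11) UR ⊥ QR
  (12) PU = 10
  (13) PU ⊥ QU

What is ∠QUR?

From the given relations: QR = VZ = 14.
Step 1: By the law of cosines on triangle URQ: UQ² = 14² + 14² − 2·14·14·cos(90°) = 392, so UQ = 14·√2.
Step 2: By the inverse law of cosines on triangle QUR: cos(∠QUR) = ((14·√2)² + 14² − 14²) / (2·14·√2·14) = 392/554.37 = 0.7071, so ∠QUR = 45°.

Therefore, the measure of angle ∠QUR = 45°.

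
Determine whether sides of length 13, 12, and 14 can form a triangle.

Yes.
The triangle inequality requires that the sum of any two sides exceeds the third.
Here 12 + 13 = 25 > 14, so the condition is met.

Yes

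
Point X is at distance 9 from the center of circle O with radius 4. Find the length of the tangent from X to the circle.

tangent = √(d² - r²) = √(9² - 4²) = √(81 - 16) = √65 = sqrt(65)

sqrt(65)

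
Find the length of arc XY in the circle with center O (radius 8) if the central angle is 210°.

The full circumference is 2πr = 2π(8) = 16*pi.
The arc spans 210° out of 360°, which is a fraction of 7/12.
Arc length = 16*pi × 7/12 = 28*pi/3.

28*pi/3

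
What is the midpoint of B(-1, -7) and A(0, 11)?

The midpoint is the point halfway along the segment.
Move half the horizontal distance: -1 + (0 - -1)/2 = -1 + 1/2 = -1/2
Move half the vertical distance: -7 + (11 - -7)/2 = -7 + 18/2 = 2
Midpoint = (-1/2, 2)

(-1/2, 2)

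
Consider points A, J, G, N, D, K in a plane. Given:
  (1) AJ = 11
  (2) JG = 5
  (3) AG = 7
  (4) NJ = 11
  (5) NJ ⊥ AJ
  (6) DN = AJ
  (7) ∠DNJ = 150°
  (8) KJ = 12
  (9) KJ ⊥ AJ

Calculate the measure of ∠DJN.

From the given relations: DN = AJ = 11.
Step 1: By the law of cosines on triangle JND: JD² = 11² + 11² − 2·11·11·cos(150°) = 451.58, so JD ≈ 21.25.
Step 2: By the inverse law of cosines on triangle DJN: cos(∠DJN) = (21.25² + 11² − 11²) / (2·21.25·11) = 451.58/467.51 = 0.9659, so ∠DJN = 15°.

Therefore, the measure of angle ∠DJN = 15°.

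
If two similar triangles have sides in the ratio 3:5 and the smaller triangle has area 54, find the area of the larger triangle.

The ratio of areas of similar triangles = (side ratio)^2.
Side ratio = 3:5, so area ratio = 9:25.
Area of the larger triangle / Area of the smaller triangle = 25/9
Area of the larger triangle = 54 * 25/9 = 150

150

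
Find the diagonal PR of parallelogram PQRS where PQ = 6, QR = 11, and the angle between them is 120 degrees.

The diagonal of a parallelogram can be found by treating two adjacent sides and the diagonal as a triangle.
Applying the law of cosines with sides 6, 11 and included angle 120°:
d^2 = 36 + 121 - 132*cos(120°) = 223
d = sqrt(223)

sqrt(223)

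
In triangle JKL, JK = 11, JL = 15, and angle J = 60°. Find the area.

When two sides and the included angle are known, the area formula is (1/2)ab sin(C).
The height from one side to the opposite vertex is 15 sin(60°) = 15*sqrt(3)/2.
Area = (1/2) * 11 * 15*sqrt(3)/2 = 165*sqrt(3)/4.

165*sqrt(3)/4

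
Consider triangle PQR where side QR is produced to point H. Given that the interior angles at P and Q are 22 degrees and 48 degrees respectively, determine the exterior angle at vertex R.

By the exterior angle theorem, an exterior angle of a triangle equals the sum of the two remote interior angles.
Exterior angle = angle P + angle Q
Exterior angle = 22 + 48 = 70 degrees

70 degrees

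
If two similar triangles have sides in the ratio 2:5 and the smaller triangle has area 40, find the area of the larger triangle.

Area ratio = (2/5)^2 = 4/25. Area of the larger triangle = 40 * 25/4 = 250.

250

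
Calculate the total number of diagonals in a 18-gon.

Total line segments between 18 vertices = C(18,2) = 153.
Subtract the 18 sides: 153 - 18 = 135 diagonals.

135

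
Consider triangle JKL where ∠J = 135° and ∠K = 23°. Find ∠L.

The interior angles sum to 180°: angle L = 180 - 135 - 23 = 22°.
The triangle is obtuse (angles 135°, 23°, 22°).

22 degrees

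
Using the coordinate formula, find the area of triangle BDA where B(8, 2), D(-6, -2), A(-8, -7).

Using the Shoelace formula for a triangle:
Area = (1/2)|x0(y1 - y2) + x1(y2 - y0) + x2(y0 - y1)|
Area = (1/2)|8(-2 - -7) + -6(-7 - 2) + -8(2 - -2)|
Area = (1/2)|40 + 54 + -32|
Area = (1/2)|62|
Area = (1/2)(62)
Area = 31

31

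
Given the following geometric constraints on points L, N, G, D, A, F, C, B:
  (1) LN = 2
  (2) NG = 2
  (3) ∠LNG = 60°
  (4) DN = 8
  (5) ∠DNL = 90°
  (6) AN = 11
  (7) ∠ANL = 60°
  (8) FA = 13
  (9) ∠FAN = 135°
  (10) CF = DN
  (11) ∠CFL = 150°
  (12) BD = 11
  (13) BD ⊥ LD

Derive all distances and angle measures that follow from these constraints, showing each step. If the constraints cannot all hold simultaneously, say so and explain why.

The constraints are consistent.

From the given relations:
  CF = DN = 8

Step 1: From LN = 2, NG = 2, and ∠LNG = 60°, by the law of cosines:
  LG² = LN² + NG² - 2·LN·NG·cos(60°) = 4 + 4 - 4 = 4
  LG = 2

Step 2: From LN = 2, ND = 8, and ∠LND = 90°, by the law of cosines:
  LD² = LN² + ND² - 2·LN·ND·cos(90°) = 4 + 64 - 0 = 68
  LD = 2·√17

Step 3: From LN = 2, NA = 11, and ∠LNA = 60°, by the law of cosines:
  LA² = LN² + NA² - 2·LN·NA·cos(60°) = 4 + 121 - 22 = 103
  LA = √103

Step 4: From NA = 11, AF = 13, and ∠NAF = 135°, by the law of cosines:
  NF² = NA² + AF² - 2·NA·AF·cos(135°) = 121 + 169 + 202.2 = 492.2
  NF ≈ 22.19

Step 5: From LD = 2·√17, DB = 11, and ∠LDB = 90°, by the law of cosines:
  LB² = LD² + DB² - 2·LD·DB·cos(90°) = 68 + 121 - 0 = 189
  LB = 3·√21

Step 6: From LA = √103, LN = 2, AN = 11, by the inverse law of cosines:
  cos(∠ALN) = (LA² + LN² - AN²) / (2·LA·LN)
  ∠ALN = 110.17°

Step 7: From LD = 2·√17, LN = 2, DN = 8, by the inverse law of cosines:
  cos(∠DLN) = (LD² + LN² - DN²) / (2·LD·LN)
  ∠DLN = 75.96°

Step 8: From LG = 2, LN = 2, GN = 2, by the inverse law of cosines:
  cos(∠GLN) = (LG² + LN² - GN²) / (2·LG·LN)
  ∠GLN = 60°

Step 9: From NA = 11, NF = 22.19, AF = 13, by the inverse law of cosines:
  cos(∠ANF) = (NA² + NF² - AF²) / (2·NA·NF)
  ∠ANF = 24.48°

Step 10: From GL = 2, GN = 2, LN = 2, by the inverse law of cosines:
  cos(∠LGN) = (GL² + GN² - LN²) / (2·GL·GN)
  ∠LGN = 60°

Step 11: From DL = 2·√17, DN = 8, LN = 2, by the inverse law of cosines:
  cos(∠LDN) = (DL² + DN² - LN²) / (2·DL·DN)
  ∠LDN = 14.04°

Step 12: From AL = √103, AN = 11, LN = 2, by the inverse law of cosines:
  cos(∠LAN) = (AL² + AN² - LN²) / (2·AL·AN)
  ∠LAN = 9.83°

Step 13: From FA = 13, FN = 22.19, AN = 11, by the inverse law of cosines:
  cos(∠AFN) = (FA² + FN² - AN²) / (2·FA·FN)
  ∠AFN = 20.52°

Step 14: From LB = 3·√21, LD = 2·√17, BD = 11, by the inverse law of cosines:
  cos(∠BLD) = (LB² + LD² - BD²) / (2·LB·LD)
  ∠BLD = 53.14°

Step 15: From BD = 11, BL = 3·√21, DL = 2·√17, by the inverse law of cosines:
  cos(∠DBL) = (BD² + BL² - DL²) / (2·BD·BL)
  ∠DBL = 36.86°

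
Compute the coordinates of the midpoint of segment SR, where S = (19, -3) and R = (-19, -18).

The midpoint is the average of the coordinates:
x: (19 + -19)/2 = 0
y: (-3 + -18)/2 = -21/2
Midpoint = (0, -21/2)

(0, -21/2)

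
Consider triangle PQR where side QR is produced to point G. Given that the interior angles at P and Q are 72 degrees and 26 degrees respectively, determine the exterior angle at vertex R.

Exterior angle = 72 + 26 = 98 degrees (exterior angle theorem).

98 degrees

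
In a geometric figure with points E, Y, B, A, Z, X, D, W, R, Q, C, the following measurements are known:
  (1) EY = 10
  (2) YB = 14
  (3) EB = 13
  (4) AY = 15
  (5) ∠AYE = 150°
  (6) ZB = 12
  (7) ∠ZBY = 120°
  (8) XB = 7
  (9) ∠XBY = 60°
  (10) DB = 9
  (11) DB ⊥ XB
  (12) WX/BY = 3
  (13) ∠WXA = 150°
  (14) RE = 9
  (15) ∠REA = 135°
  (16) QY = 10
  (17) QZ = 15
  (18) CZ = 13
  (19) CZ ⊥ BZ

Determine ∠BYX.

Step 1: By the law of cosines on triangle YBX: YX² = 14² + 7² − 2·14·7·cos(60°) = 147, so YX = 7·√3.
Step 2: By the inverse law of cosines on triangle BYX: cos(∠BYX) = (14² + (7·√3)² − 7²) / (2·14·7·√3) = 294/339.48 = 0.866, so ∠BYX = 30°.

Therefore, the measure of angle ∠BYX = 30°.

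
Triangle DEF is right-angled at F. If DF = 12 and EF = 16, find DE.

By the Pythagorean theorem: DE^2 = DF^2 + EF^2
DE^2 = 12^2 + 16^2 = 144 + 256 = 400
DE = sqrt(400) = 20

20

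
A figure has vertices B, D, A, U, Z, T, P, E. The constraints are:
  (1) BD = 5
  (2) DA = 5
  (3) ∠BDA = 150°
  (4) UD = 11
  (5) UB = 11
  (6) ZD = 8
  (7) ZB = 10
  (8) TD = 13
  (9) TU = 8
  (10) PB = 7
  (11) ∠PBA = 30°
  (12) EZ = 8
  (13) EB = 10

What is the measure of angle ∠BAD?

Step 1: By the law of cosines on triangle ADB: AB² = 5² + 5² − 2·5·5·cos(150°) = 93.3, so AB ≈ 9.66.
Step 2: By the inverse law of cosines on triangle BAD: cos(∠BAD) = (9.66² + 5² − 5²) / (2·9.66·5) = 93.3/96.59 = 0.9659, so ∠BAD = 15°.

Therefore, the measure of angle ∠BAD = 15°.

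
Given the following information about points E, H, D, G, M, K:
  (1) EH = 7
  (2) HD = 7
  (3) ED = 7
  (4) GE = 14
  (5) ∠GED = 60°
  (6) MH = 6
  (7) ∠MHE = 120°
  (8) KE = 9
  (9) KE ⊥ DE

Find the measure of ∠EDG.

Step 1: By the law of cosines on triangle DEG: DG² = 7² + 14² − 2·7·14·cos(60°) = 147, so DG = 7·√3.
Step 2: By the inverse law of cosines on triangle EDG: cos(∠EDG) = (7² + (7·√3)² − 14²) / (2·7·7·√3) = 0/169.74 = 0, so ∠EDG = 90°.

Therefore, the measure of angle ∠EDG = 90°.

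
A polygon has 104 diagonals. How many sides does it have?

Using d = n(n - 3)/2, we solve 104 = n(n - 3)/2.
So n(n - 3) = 208.
Testing n = 16: 16 * 13 = 208 = 208. Correct.
The polygon has 16 sides.

16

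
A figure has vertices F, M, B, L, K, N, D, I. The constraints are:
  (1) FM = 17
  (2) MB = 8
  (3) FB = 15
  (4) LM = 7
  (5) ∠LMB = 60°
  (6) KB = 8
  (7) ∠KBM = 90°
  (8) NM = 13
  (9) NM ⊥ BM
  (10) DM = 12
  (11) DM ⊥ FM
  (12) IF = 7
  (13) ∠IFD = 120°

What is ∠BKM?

Step 1: By the law of cosines on triangle KBM: KM² = 8² + 8² − 2·8·8·cos(90°) = 128, so KM = 8·√2.
Step 2: By the inverse law of cosines on triangle BKM: cos(∠BKM) = (8² + (8·√2)² − 8²) / (2·8·8·√2) = 128/181.02 = 0.7071, so ∠BKM = 45°.

Therefore, the measure of angle ∠BKM = 45°.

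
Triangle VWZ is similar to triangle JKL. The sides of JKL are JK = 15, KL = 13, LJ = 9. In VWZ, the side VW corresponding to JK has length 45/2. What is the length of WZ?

Similar triangles have proportional sides. Setting up the proportion:
VW / JK = WZ / KL
45/2 / 15 = WZ / 13
WZ = 13 * 45/2 / 15 = 39/2.

39/2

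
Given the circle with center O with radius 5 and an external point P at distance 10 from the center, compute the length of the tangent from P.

Let T be the point of tangency. Then OT ⊥ PT (radius ⊥ tangent).
In right triangle OTP: OP² = OT² + PT²
10² = 5² + PT²
PT² = 75, PT = 5*sqrt(3)

5*sqrt(3)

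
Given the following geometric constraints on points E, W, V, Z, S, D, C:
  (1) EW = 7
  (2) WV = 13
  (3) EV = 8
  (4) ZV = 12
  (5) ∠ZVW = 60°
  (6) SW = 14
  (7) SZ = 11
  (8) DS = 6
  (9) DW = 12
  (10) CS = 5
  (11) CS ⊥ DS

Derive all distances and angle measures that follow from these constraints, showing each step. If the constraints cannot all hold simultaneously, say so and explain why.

The constraints are consistent.

Step 1: From WV = 13, VZ = 12, and ∠WVZ = 60°, by the law of cosines:
  WZ² = WV² + VZ² - 2·WV·VZ·cos(60°) = 169 + 144 - 156 = 157
  WZ = √157

Step 2: From DS = 6, SC = 5, and ∠DSC = 90°, by the law of cosines:
  DC² = DS² + SC² - 2·DS·SC·cos(90°) = 36 + 25 - 0 = 61
  DC = √61

Step 3: From EV = 8, EW = 7, VW = 13, by the inverse law of cosines:
  cos(∠VEW) = (EV² + EW² - VW²) / (2·EV·EW)
  ∠VEW = 120°

Step 4: From WD = 12, WS = 14, DS = 6, by the inverse law of cosines:
  cos(∠DWS) = (WD² + WS² - DS²) / (2·WD·WS)
  ∠DWS = 25.21°

Step 5: From WE = 7, WV = 13, EV = 8, by the inverse law of cosines:
  cos(∠EWV) = (WE² + WV² - EV²) / (2·WE·WV)
  ∠EWV = 32.2°

Step 6: From VE = 8, VW = 13, EW = 7, by the inverse law of cosines:
  cos(∠EVW) = (VE² + VW² - EW²) / (2·VE·VW)
  ∠EVW = 27.8°

Step 7: From SD = 6, SW = 14, DW = 12, by the inverse law of cosines:
  cos(∠DSW) = (SD² + SW² - DW²) / (2·SD·SW)
  ∠DSW = 58.41°

Step 8: From DS = 6, DW = 12, SW = 14, by the inverse law of cosines:
  cos(∠SDW) = (DS² + DW² - SW²) / (2·DS·DW)
  ∠SDW = 96.38°

Step 9: From WS = 14, WZ = √157, SZ = 11, by the inverse law of cosines:
  cos(∠SWZ) = (WS² + WZ² - SZ²) / (2·WS·WZ)
  ∠SWZ = 48.6°

Step 10: From WV = 13, WZ = √157, VZ = 12, by the inverse law of cosines:
  cos(∠VWZ) = (WV² + WZ² - VZ²) / (2·WV·WZ)
  ∠VWZ = 56.04°

Step 11: From ZS = 11, ZW = √157, SW = 14, by the inverse law of cosines:
  cos(∠SZW) = (ZS² + ZW² - SW²) / (2·ZS·ZW)
  ∠SZW = 72.69°

Step 12: From ZV = 12, ZW = √157, VW = 13, by the inverse law of cosines:
  cos(∠VZW) = (ZV² + ZW² - VW²) / (2·ZV·ZW)
  ∠VZW = 63.96°

Step 13: From SW = 14, SZ = 11, WZ = √157, by the inverse law of cosines:
  cos(∠WSZ) = (SW² + SZ² - WZ²) / (2·SW·SZ)
  ∠WSZ = 58.7°

Step 14: From DC = √61, DS = 6, CS = 5, by the inverse law of cosines:
  cos(∠CDS) = (DC² + DS² - CS²) / (2·DC·DS)
  ∠CDS = 39.81°

Step 15: From CD = √61, CS = 5, DS = 6, by the inverse law of cosines:
  cos(∠DCS) = (CD² + CS² - DS²) / (2·CD·CS)
  ∠DCS = 50.19°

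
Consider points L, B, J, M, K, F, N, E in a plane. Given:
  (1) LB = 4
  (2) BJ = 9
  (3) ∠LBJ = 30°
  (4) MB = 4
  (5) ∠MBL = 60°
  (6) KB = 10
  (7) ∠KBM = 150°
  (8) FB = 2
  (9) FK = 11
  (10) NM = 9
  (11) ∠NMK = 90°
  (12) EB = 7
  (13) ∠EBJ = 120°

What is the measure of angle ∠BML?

Step 1: By the law of cosines on triangle MBL: ML² = 4² + 4² − 2·4·4·cos(60°) = 16, so ML = 4.
Step 2: By the inverse law of cosines on triangle BML: cos(∠BML) = (4² + 4² − 4²) / (2·4·4) = 16/32 = 0.5, so ∠BML = 60°.

Therefore, the measure of angle ∠BML = 60°.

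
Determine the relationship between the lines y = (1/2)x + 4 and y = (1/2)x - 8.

Slope of line 1: m1 = 1/2
Slope of line 2: m2 = 1/2
m1 = m2, so the lines are parallel.

Parallel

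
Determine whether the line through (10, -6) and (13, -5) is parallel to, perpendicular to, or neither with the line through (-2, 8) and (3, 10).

Slope of line 1: m1 = (-5 - -6)/(13 - 10) = 1/3 = 1/3
Slope of line 2: m2 = (10 - 8)/(3 - -2) = 2/5 = 2/5
m1 != m2 (1/3 != 2/5), so not parallel.
m1 * m2 = (1/3) * (2/5) = 2/15 != -1, so not perpendicular.
The lines are neither parallel nor perpendicular.

Neither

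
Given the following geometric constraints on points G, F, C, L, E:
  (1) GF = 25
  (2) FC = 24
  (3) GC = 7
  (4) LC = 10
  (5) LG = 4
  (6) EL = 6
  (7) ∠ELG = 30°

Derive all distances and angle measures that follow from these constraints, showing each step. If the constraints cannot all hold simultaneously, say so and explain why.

The constraints are consistent.

Step 1: From GL = 4, LE = 6, and ∠GLE = 30°, by the law of cosines:
  GE² = GL² + LE² - 2·GL·LE·cos(30°) = 16 + 36 - 41.57 = 10.43
  GE ≈ 3.23

Step 2: From GC = 7, GF = 25, CF = 24, by the inverse law of cosines:
  cos(∠CGF) = (GC² + GF² - CF²) / (2·GC·GF)
  ∠CGF = 73.74°

Step 3: From GC = 7, GL = 4, CL = 10, by the inverse law of cosines:
  cos(∠CGL) = (GC² + GL² - CL²) / (2·GC·GL)
  ∠CGL = 128.68°

Step 4: From FC = 24, FG = 25, CG = 7, by the inverse law of cosines:
  cos(∠CFG) = (FC² + FG² - CG²) / (2·FC·FG)
  ∠CFG = 16.26°

Step 5: From CF = 24, CG = 7, FG = 25, by the inverse law of cosines:
  cos(∠FCG) = (CF² + CG² - FG²) / (2·CF·CG)
  ∠FCG = 90°

Step 6: From CG = 7, CL = 10, GL = 4, by the inverse law of cosines:
  cos(∠GCL) = (CG² + CL² - GL²) / (2·CG·CL)
  ∠GCL = 18.19°

Step 7: From LC = 10, LG = 4, CG = 7, by the inverse law of cosines:
  cos(∠CLG) = (LC² + LG² - CG²) / (2·LC·LG)
  ∠CLG = 33.12°

Step 8: From GE = 3.23, GL = 4, EL = 6, by the inverse law of cosines:
  cos(∠EGL) = (GE² + GL² - EL²) / (2·GE·GL)
  ∠EGL = 111.74°

Step 9: From EG = 3.23, EL = 6, GL = 4, by the inverse law of cosines:
  cos(∠GEL) = (EG² + EL² - GL²) / (2·EG·EL)
  ∠GEL = 38.26°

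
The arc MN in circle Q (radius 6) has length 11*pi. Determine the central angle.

Arc length L = 2πr × θ/360, so θ = 360L / (2πr).
θ = 360 × 11*pi / (2π × 6)
θ = 330°
θ = 330°

330°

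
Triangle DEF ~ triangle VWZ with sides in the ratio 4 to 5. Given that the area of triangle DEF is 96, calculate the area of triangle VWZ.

The ratio of areas of similar triangles = (side ratio)^2.
Side ratio = 4:5, so area ratio = 16:25.
Area of VWZ / Area of DEF = 25/16
Area of VWZ = 96 * 25/16 = 150

150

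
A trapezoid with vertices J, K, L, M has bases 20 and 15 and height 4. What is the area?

Area = (20 + 15) * 4 / 2 = 140 / 2 = 70

70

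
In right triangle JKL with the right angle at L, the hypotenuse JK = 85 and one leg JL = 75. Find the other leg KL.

By the Pythagorean theorem: KL^2 = JK^2 - JL^2
KL^2 = 85^2 - 75^2 = 7225 - 5625 = 1600
KL = sqrt(1600) = 40

40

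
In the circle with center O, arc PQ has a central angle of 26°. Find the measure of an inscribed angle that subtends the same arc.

Inscribed angle = 26° / 2 = 13° (inscribed angle theorem).

13°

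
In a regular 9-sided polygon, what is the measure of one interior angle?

Each interior angle of a regular n-gon is (n - 2) * 180 / n.
For n = 9: (9 - 2) * 180 / 9 = 1260/9 = 140 degrees.

140 degrees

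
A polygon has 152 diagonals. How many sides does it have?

Using d = n(n - 3)/2, we solve 152 = n(n - 3)/2.
So n(n - 3) = 304.
Testing n = 19: 19 * 16 = 304 = 304. Correct.
The polygon has 19 sides.

19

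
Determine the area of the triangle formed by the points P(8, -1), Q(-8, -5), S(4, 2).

Using the Shoelace formula for a triangle:
Area = (1/2)|x0(y1 - y2) + x1(y2 - y0) + x2(y0 - y1)|
Area = (1/2)|8(-5 - 2) + -8(2 - -1) + 4(-1 - -5)|
Area = (1/2)|-56 + -24 + 16|
Area = (1/2)|-64|
Area = (1/2)(64)
Area = 32

32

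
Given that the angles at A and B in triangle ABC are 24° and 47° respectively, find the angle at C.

The interior angles sum to 180°: angle C = 180 - 24 - 47 = 109°.
The triangle is obtuse (angles 24°, 47°, 109°).

109 degrees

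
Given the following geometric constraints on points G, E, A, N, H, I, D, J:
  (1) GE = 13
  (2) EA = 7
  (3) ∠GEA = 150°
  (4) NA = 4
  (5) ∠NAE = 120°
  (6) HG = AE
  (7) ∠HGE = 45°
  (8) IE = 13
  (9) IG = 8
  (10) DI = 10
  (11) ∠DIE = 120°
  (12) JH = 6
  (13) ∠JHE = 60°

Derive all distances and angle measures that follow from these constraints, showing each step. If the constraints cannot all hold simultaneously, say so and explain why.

The constraints are consistent.

From the given relations:
  HG = AE = 7

Step 1: From GE = 13, EA = 7, and ∠GEA = 150°, by the law of cosines:
  GA² = GE² + EA² - 2·GE·EA·cos(150°) = 169 + 49 + 157.6 = 375.6
  GA ≈ 19.38

Step 2: From EA = 7, AN = 4, and ∠EAN = 120°, by the law of cosines:
  EN² = EA² + AN² - 2·EA·AN·cos(120°) = 49 + 16 + 28 = 93
  EN = √93

Step 3: From EG = 13, GH = 7, and ∠EGH = 45°, by the law of cosines:
  EH² = EG² + GH² - 2·EG·GH·cos(45°) = 169 + 49 - 128.7 = 89.31
  EH ≈ 9.45

Step 4: From EI = 13, ID = 10, and ∠EID = 120°, by the law of cosines:
  ED² = EI² + ID² - 2·EI·ID·cos(120°) = 169 + 100 + 130 = 399
  ED ≈ 19.97

Step 5: From GE = 13, GI = 8, EI = 13, by the inverse law of cosines:
  cos(∠EGI) = (GE² + GI² - EI²) / (2·GE·GI)
  ∠EGI = 72.08°

Step 6: From EG = 13, EI = 13, GI = 8, by the inverse law of cosines:
  cos(∠GEI) = (EG² + EI² - GI²) / (2·EG·EI)
  ∠GEI = 35.84°

Step 7: From IE = 13, IG = 8, EG = 13, by the inverse law of cosines:
  cos(∠EIG) = (IE² + IG² - EG²) / (2·IE·IG)
  ∠EIG = 72.08°

Step 8: From EH = 9.45, HJ = 6, and ∠EHJ = 60°, by the law of cosines:
  EJ² = EH² + HJ² - 2·EH·HJ·cos(60°) = 89.31 + 36 - 56.7 = 68.61
  EJ ≈ 8.28

Step 9: From GA = 19.38, GE = 13, AE = 7, by the inverse law of cosines:
  cos(∠AGE) = (GA² + GE² - AE²) / (2·GA·GE)
  ∠AGE = 10.4°

Step 10: From EA = 7, EN = √93, AN = 4, by the inverse law of cosines:
  cos(∠AEN) = (EA² + EN² - AN²) / (2·EA·EN)
  ∠AEN = 21.05°

Step 11: From ED = 19.97, EI = 13, DI = 10, by the inverse law of cosines:
  cos(∠DEI) = (ED² + EI² - DI²) / (2·ED·EI)
  ∠DEI = 25.69°

Step 12: From EG = 13, EH = 9.45, GH = 7, by the inverse law of cosines:
  cos(∠GEH) = (EG² + EH² - GH²) / (2·EG·EH)
  ∠GEH = 31.59°

Step 13: From AE = 7, AG = 19.38, EG = 13, by the inverse law of cosines:
  cos(∠EAG) = (AE² + AG² - EG²) / (2·AE·AG)
  ∠EAG = 19.6°

Step 14: From NA = 4, NE = √93, AE = 7, by the inverse law of cosines:
  cos(∠ANE) = (NA² + NE² - AE²) / (2·NA·NE)
  ∠ANE = 38.95°

Step 15: From HE = 9.45, HG = 7, EG = 13, by the inverse law of cosines:
  cos(∠EHG) = (HE² + HG² - EG²) / (2·HE·HG)
  ∠EHG = 103.41°

Step 16: From DE = 19.97, DI = 10, EI = 13, by the inverse law of cosines:
  cos(∠EDI) = (DE² + DI² - EI²) / (2·DE·DI)
  ∠EDI = 34.31°

Step 17: From EH = 9.45, EJ = 8.28, HJ = 6, by the inverse law of cosines:
  cos(∠HEJ) = (EH² + EJ² - HJ²) / (2·EH·EJ)
  ∠HEJ = 38.85°

Step 18: From JE = 8.28, JH = 6, EH = 9.45, by the inverse law of cosines:
  cos(∠EJH) = (JE² + JH² - EH²) / (2·JE·JH)
  ∠EJH = 81.15°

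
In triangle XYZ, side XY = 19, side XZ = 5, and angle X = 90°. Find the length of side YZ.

By the law of cosines: YZ^2 = XY^2 + XZ^2 - 2*XY*XZ*cos(X)
YZ^2 = 19^2 + 5^2 - 2*19*5*cos(90°)
YZ^2 = 361 + 25 - 190*(0)
YZ^2 = 386
YZ = sqrt(386)

sqrt(386)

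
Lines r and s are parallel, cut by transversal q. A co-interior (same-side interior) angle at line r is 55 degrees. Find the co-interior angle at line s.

Co-interior angles (same-side interior) formed by parallel lines and a transversal are supplementary (sum to 180 degrees).
The given angle is 55 degrees.
The co-interior angle = 180 - 55 = 125 degrees.

125 degrees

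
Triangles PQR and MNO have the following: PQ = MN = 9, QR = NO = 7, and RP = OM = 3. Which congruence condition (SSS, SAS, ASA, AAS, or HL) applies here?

The given information matches SSS: All three pairs of corresponding sides are equal (Side-Side-Side).

SSS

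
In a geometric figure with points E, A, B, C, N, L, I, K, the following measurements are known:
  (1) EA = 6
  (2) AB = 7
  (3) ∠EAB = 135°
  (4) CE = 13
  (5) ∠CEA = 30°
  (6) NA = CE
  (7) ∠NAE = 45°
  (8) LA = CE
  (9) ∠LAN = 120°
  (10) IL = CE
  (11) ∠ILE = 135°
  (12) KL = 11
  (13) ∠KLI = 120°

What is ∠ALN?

From the given relations: LA = CE = 13; NA = CE = 13.
Step 1: By the law of cosines on triangle LAN: LN² = 13² + 13² − 2·13·13·cos(120°) = 507, so LN = 13·√3.
Step 2: By the inverse law of cosines on triangle ALN: cos(∠ALN) = (13² + (13·√3)² − 13²) / (2·13·13·√3) = 507/585.43 = 0.866, so ∠ALN = 30°.

Therefore, the measure of angle ∠ALN = 30°.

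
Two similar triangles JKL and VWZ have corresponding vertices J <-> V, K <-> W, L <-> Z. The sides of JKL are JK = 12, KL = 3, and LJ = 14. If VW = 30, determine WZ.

Since the triangles are similar, the ratio of corresponding sides is constant.
Scale factor k = VW / JK = 30 / 12 = 5/2
WZ = k * KL = 5/2 * 3 = 15/2

15/2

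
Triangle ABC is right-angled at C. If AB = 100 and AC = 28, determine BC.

By the Pythagorean theorem: BC^2 = AB^2 - AC^2
BC^2 = 100^2 - 28^2 = 10000 - 784 = 9216
BC = sqrt(9216) = 96

96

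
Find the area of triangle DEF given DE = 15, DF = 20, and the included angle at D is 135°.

Area = (1/2) * DE * DF * sin(D)
Area = (1/2) * 15 * 20 * sin(135°)
Area = (1/2) * 15 * 20 * sqrt(2)/2
Area = 75*sqrt(2)

75*sqrt(2)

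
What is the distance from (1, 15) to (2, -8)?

d = sqrt((1)^2 + (-23)^2) = sqrt(530)

sqrt(530)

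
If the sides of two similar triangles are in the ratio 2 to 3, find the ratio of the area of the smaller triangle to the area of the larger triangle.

The ratio of areas of similar triangles equals the square of the side ratio.
Side ratio = 2:3
Area ratio = (2/3)^2 = 4/9 = 4:9

4:9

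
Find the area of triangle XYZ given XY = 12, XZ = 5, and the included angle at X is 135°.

When two sides and the included angle are known, the area formula is (1/2)ab sin(C).
The height from one side to the opposite vertex is 5 sin(135°) = 5*sqrt(2)/2.
Area = (1/2) * 12 * 5*sqrt(2)/2 = 15*sqrt(2).

15*sqrt(2)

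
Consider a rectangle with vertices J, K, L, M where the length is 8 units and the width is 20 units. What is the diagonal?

Using the Pythagorean theorem:
d² = 8² + 20² = 64 + 400 = 464
d = sqrt(464) = 4*sqrt(29)

4*sqrt(29)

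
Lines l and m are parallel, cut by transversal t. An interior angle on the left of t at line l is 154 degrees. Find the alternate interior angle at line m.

Alternate interior angles formed by parallel lines and a transversal are equal.
The given angle is 154 degrees.
The alternate interior angle = 154 degrees.

154 degrees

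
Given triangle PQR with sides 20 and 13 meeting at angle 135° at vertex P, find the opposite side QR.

Law of cosines: QR^2 = 20^2 + 13^2 - 2(20)(13)cos(135°) = 260*sqrt(2) + 569, so QR = sqrt(260*sqrt(2) + 569).

sqrt(260*sqrt(2) + 569)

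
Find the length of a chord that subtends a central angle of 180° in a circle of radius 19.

Chord length = 2r sin(θ/2)
= 2 × 19 × sin(180°/2)
= 2 × 19 × sin(90°)
= 38

38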